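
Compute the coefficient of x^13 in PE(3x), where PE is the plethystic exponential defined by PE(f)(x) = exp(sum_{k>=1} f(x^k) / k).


With f(x) = 3x, the exponent is sum_{k>=1} 3 x^k / k = 3 * (-ln(1 - x)). Exponentiating:
PE(3x) = exp(-3 ln(1 - x)) = 1/(1 - x)^3.
By the negative binomial expansion, [x^n] 1/(1 - x)^3 = C(n + 2, 2).
For n = 13: C(15, 2) = 105.

105


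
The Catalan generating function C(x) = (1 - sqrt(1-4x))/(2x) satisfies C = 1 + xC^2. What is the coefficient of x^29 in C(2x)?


Substituting x -> 2x scales the n-th coefficient by 2^n, so [x^29] C(2x) = 2^29 * C_29.
C_29 = C(2*29, 29)/(30) = 30067266499541040/30 = 1002242216651368.
So 2^29 * 1002242216651368 = 536870912 * 1002242216651368 = 538074692898521524207616.

538074692898521524207616


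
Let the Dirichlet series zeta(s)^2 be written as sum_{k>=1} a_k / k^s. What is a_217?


The Dirichlet convolution of the constant function 1 with itself gives (1 * 1)(k) = sum_{d | k} 1 = d(k), the number of positive divisors of k.
Since zeta(s) = sum_{k>=1} 1/k^s, we have zeta(s)^2 = sum_{k>=1} d(k)/k^s, so a_k = d(k).
For k = 217: the divisors are 1, 7, 31, 217.
Count = 4.

4


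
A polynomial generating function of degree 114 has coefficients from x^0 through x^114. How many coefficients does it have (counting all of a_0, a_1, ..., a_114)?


A polynomial of degree 114 takes the form a_0 + a_1 x + ... + a_114 x^114.
The number of coefficients is 114 + 1 = 115.

115


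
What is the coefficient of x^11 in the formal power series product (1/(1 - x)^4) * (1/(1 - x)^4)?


Combine the factors: (1/(1 - x)^4) * (1/(1 - x)^4) = 1/(1 - x)^8.
Then use 1/(1 - x)^r = sum_{k>=0} C(k + r - 1, r - 1) x^k with r = 8 and k = 11:
C(18, 7) = 31824.

31824


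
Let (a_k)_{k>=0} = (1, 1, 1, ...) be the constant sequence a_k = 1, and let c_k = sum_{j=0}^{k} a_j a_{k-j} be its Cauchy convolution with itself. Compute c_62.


Since a_j = 1 for all j >= 0, the convolution sum becomes
c_k = sum_{j=0}^{k} 1 * 1 = 1 * (k + 1).
Equivalently, the generating function of (a_k) is 1/(1 - x) and its square is 1/(1 - x)^2 = sum_{k>=0} 1(k + 1) x^k.
For k = 62: 1 * 63 = 63.

63


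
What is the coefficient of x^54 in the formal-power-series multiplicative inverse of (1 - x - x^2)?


Let the inverse be f(x) = sum_{k>=0} a_k x^k. From f(x) * (1 - x - x^2) = 1 and matching coefficients:
 x^0: a_0 = 1.
 x^1: a_1 - a_0 = 0, so a_1 = 1.
 x^k (k >= 2): a_k - a_{k-1} - a_{k-2} = 0, i.e. a_k = a_{k-1} + a_{k-2}.
This is the Fibonacci-type recurrence shifted so that a_0 = a_1 = 1.
Iterating: a_0=1, a_1=1, a_2=2, a_3=3, a_4=5, a_5=8, a_6=13, a_7=21, a_8=34, a_9=55, ...
a_54 = 139583862445.

139583862445


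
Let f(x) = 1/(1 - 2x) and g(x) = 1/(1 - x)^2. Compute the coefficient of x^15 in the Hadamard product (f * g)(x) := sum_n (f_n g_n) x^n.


f has coefficients f_k = 2^k. For g = 1/(1 - x)^2 the coefficient is g_k = C(k + 1, 1) = k + 1. The Hadamard coefficient is (f * g)_k = 2^k * (k + 1).
For k = 15: 2^15 * 16 = 32768 * 16 = 524288.

524288


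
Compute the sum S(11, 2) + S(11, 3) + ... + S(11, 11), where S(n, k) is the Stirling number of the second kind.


By definition, S(n, k) counts partitions of an n-set into exactly k nonempty blocks.
Computing row n = 11 for k = 2..11:
S(11, k): 1023, 28501, 145750, 246730, 179487, 63987, 11880, 1155, 55, 1
Sum = 678569.

678569


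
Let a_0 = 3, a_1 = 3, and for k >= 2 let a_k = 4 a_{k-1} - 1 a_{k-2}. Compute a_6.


Iterating the recurrence forward:
a_0 = 3
a_1 = 3
a_2 = 4*3 - 1*3 = 9
a_3 = 4*9 - 1*3 = 33
a_4 = 4*33 - 1*9 = 123
a_5 = 4*123 - 1*33 = 459
a_6 = 4*459 - 1*123 = 1713
So a_6 = 1713.

1713


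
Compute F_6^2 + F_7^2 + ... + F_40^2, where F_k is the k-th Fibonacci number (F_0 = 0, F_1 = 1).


There is a standard identity sum_{k=0}^{N} F_k^2 = F_N * F_{N+1} (proved inductively from the telescoping relation F_k^2 = F_k F_{k+1} - F_{k-1} F_k). Then
sum_{k=6}^{40} F_k^2 = F_40 F_41 - F_5 F_6.
Computing: F_40 = 102334155, F_41 = 165580141, F_5 = 5, F_6 = 8.
Sum = 102334155 * 165580141 - 5 * 8 = 16944503814015815.

16944503814015815


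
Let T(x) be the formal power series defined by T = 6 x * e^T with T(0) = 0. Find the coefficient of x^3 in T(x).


Apply the Lagrange inversion formula: if T = 6 x * phi(T) with phi(t) = e^t, then
[x^n] T = 6^n * (1/n) [t^(n-1)] phi(t)^n = 6^n * (1/n) [t^(n-1)] e^(n t) = 6^n * (1/n) * n^(n-1) / (n-1)! = 6^n * n^(n-1) / n!.
When c = 1 this is the Cayley count of rooted labeled trees on n vertices, divided by n!.
For n = 3: 6^3 * 3^2 / 3! = 216 * 9/6 = 324.

324


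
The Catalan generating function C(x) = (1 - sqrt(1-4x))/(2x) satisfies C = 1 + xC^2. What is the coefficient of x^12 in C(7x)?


Substituting x -> 7x scales the n-th coefficient by 7^n, so [x^12] C(7x) = 7^12 * C_12.
C_12 = C(2*12, 12)/(13) = 2704156/13 = 208012.
So 7^12 * 208012 = 13841287201 * 208012 = 2879153833254412.

2879153833254412


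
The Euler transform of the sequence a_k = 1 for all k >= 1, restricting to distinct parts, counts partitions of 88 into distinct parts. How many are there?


Partitions of 88 into distinct parts can be computed via generating function.
Product (1+x)(1+x^2)(1+x^3)...
The coefficient of x^88 = 159046

159046


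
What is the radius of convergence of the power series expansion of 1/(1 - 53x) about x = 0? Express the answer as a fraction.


Expanding 1/(1 - 53x) = sum_{k>=0} 53^k x^k, the series converges when |53x| < 1, i.e., |x| < 1/53.
So the radius of convergence is 1/53 = 1/53.

1/53


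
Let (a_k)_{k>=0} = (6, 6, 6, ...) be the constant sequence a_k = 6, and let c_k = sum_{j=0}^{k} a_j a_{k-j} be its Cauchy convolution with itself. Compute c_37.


Since a_j = 6 for all j >= 0, the convolution sum becomes
c_k = sum_{j=0}^{k} 6 * 6 = 36 * (k + 1).
Equivalently, the generating function of (a_k) is 6/(1 - x) and its square is 36/(1 - x)^2 = sum_{k>=0} 36(k + 1) x^k.
For k = 37: 36 * 38 = 1368.

1368


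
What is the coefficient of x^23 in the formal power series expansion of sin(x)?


The Maclaurin series is sin(t) = sum_{k>=0} (-1)^k t^(2k+1) / (2k+1)!, so substituting t = x, only odd powers of x are nonzero, with coefficient of x^(2k+1) equal to (-1)^k / (2k+1)!.
Write 23 = 2*11 + 1, giving the coefficient (-1)^11 / 23! = -1/25852016738884976640000 = -1/25852016738884976640000.

-1/25852016738884976640000


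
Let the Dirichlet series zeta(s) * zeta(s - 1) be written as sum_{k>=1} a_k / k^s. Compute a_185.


Convolution gives a_k = sum_{d | k} d * 1 = sum_{d | k} d = sigma(k), the sum of positive divisors of k.
For k = 185, the divisors are 1, 5, 37, 185, so
sigma(185) = 1 + 5 + 37 + 185 = 228.

228


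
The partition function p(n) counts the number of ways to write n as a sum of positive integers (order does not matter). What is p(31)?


Using the generating function prod_{k>=1} 1/(1-x^k), we compute p(31).
By dynamic programming over parts 1 through 31:
p(31) = 6842

6842


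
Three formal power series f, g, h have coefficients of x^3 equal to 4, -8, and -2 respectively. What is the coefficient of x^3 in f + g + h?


Series addition is componentwise:
4 + -8 + -2
= -6

-6


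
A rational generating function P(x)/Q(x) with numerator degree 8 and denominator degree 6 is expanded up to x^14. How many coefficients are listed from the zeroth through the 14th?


Expanding up to x^14 gives the coefficients for x^0, x^1, ..., x^14.
That is 14 + 1 = 15 coefficients in total.

15


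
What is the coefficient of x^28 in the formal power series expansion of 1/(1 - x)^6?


The negative binomial / multiset identity is
1/(1 - x)^r = sum_{k>=0} C(k + r - 1, r - 1) x^k.
Here r = 6 and k = 28, so the coefficient is
C(28 + 5, 5) = C(33, 5)
= 237336

237336


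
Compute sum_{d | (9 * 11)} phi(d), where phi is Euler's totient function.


First, 9 * 11 = 99. One classical identity is sum_{d | n} phi(d) = n (each k in [1, n] has a unique gcd with n, and among the k's with gcd(k, n) = n/d there are phi(d) of them). So the sum equals 99. We also verify directly:
Divisors of 99: 1, 3, 9, 11, 33, 99.
phi values: 1, 2, 6, 10, 20, 60.
Sum = 99.

99


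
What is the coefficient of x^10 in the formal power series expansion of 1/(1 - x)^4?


The expansion 1/(1 - x)^r = sum_{k>=0} C(k + r - 1, r - 1) x^k follows from the multiset / negative-binomial theorem (or from repeated differentiation of the geometric series).
For r = 4 and k = 10:
C(13, 3) = 6227020800 / (6 * 3628800) = 286.

286


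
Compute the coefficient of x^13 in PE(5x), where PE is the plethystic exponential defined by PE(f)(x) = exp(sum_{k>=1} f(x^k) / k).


With f(x) = 5x, the exponent is sum_{k>=1} 5 x^k / k = 5 * (-ln(1 - x)). Exponentiating:
PE(5x) = exp(-5 ln(1 - x)) = 1/(1 - x)^5.
By the negative binomial expansion, [x^n] 1/(1 - x)^5 = C(n + 4, 4).
For n = 13: C(17, 4) = 2380.

2380


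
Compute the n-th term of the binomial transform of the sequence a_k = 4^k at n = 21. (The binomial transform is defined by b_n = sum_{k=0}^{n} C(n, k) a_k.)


With a_k = 4^k, b_n = sum_{k=0}^{n} C(n, k) 4^k = (1 + 4)^n by the binomial theorem.
For n = 21: (1 + 4)^21 = 5^21 = 476837158203125.

476837158203125


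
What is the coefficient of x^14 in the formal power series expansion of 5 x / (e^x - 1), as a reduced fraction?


The exponential generating function for Bernoulli numbers is
x / (e^x - 1) = sum_{k>=0} B_k x^k / k!.
So the coefficient of x^14 in 5 x / (e^x - 1) is 5 B_14 / 14!.
Computing: B_14 = 7/6, 14! = 87178291200, giving
5 * 7/6 / 87178291200 = 1/14944849920.

1/14944849920


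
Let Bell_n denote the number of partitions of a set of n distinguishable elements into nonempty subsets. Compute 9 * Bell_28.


Bell_28 can be computed from the Bell triangle or from Dobinski's identity Bell_n = (1/e) * sum_{k>=0} k^n / k!.
Computing Bell_28 = 6160539404599934652455.
Then 9 * 6160539404599934652455 = 55444854641399411872095.

55444854641399411872095


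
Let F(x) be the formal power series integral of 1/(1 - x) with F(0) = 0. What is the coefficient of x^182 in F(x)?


1/(1 - x) = sum_{k>=0} x^k. Integrating termwise and using F(0) = 0 gives
F(x) = sum_{k>=0} x^(k+1) / (k+1) = sum_{m>=1} x^m / m = -ln(1 - x).
So the coefficient of x^182 is 1/182 = 1/182.

1/182


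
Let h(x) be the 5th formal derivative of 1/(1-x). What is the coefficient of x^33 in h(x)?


Differentiating 5 times: d^5/dx^5 [1/(1-x)] = 5!/(1-x)^6.
The expansion 1/(1-x)^6 = sum_{k>=0} C(k+5, 5) x^k, so the coefficient of x^n in 5!/(1-x)^6 is 5! * C(n+5, 5).
For n = 33: 120 * C(38, 5) = 120 * 501942 = 60233040

60233040


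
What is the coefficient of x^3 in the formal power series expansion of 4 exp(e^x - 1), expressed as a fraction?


exp(e^x - 1) is the exponential generating function for the Bell numbers Bell_k: exp(e^x - 1) = sum_{k>=0} Bell_k x^k / k!.
So the coefficient of x^3 in 4 exp(e^x - 1) is 4 Bell_3 / 3!.
Computing: Bell_3 = 5 and 3! = 6, giving
4 * 5/6 = 10/3.

10/3


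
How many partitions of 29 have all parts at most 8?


Using the generating function (1-x)^(-1)(1-x^2)^(-1)...(1-x^8)^(-1),
the coefficient of x^29 counts these restricted partitions.
Result = 2104

2104


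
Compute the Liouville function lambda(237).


The Liouville function is lambda(k) = (-1)^Omega(k), where Omega(k) counts the prime factors of k with multiplicity.
Factoring: 237 = 3 * 79, so Omega(237) = 2.
lambda(237) = (-1)^2 = 1.

1


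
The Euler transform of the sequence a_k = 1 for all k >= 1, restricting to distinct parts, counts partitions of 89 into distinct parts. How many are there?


Partitions of 89 into distinct parts can be computed via generating function.
Product (1+x)(1+x^2)(1+x^3)...
The coefficient of x^89 = 173682

173682


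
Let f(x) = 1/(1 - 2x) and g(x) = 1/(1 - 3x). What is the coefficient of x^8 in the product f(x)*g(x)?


The coefficient of x^n in f*g is the Cauchy product: sum_{k=0}^{n} a^k * b^(n-k).
With a=2, b=3, n=8:
sum_{k=0}^{8} 2^k * 3^(8-k)
= 19171

19171


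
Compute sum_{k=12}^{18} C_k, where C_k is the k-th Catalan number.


C_12 through C_18: 208012, 742900, 2674440, 9694845, 35357670, 129644790, 477638700
Sum = 208012 + 742900 + 2674440 + 9694845 + 35357670 + 129644790 + 477638700
= 655961357

655961357


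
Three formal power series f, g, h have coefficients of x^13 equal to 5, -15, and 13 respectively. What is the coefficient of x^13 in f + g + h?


Series addition is componentwise:
5 + -15 + 13
= 3

3


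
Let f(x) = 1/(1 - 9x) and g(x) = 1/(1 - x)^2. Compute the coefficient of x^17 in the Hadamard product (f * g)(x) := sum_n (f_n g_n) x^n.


f has coefficients f_k = 9^k. For g = 1/(1 - x)^2 the coefficient is g_k = C(k + 1, 1) = k + 1. The Hadamard coefficient is (f * g)_k = 9^k * (k + 1).
For k = 17: 9^17 * 18 = 16677181699666569 * 18 = 300189270593998242.

300189270593998242


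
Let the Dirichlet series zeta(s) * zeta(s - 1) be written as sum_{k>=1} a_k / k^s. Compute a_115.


Convolution gives a_k = sum_{d | k} d * 1 = sum_{d | k} d = sigma(k), the sum of positive divisors of k.
For k = 115, the divisors are 1, 5, 23, 115, so
sigma(115) = 1 + 5 + 23 + 115 = 144.

144


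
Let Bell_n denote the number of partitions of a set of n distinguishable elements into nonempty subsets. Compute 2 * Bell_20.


Bell_20 can be computed from the Bell triangle or from Dobinski's identity Bell_n = (1/e) * sum_{k>=0} k^n / k!.
Computing Bell_20 = 51724158235372.
Then 2 * 51724158235372 = 103448316470744.

103448316470744


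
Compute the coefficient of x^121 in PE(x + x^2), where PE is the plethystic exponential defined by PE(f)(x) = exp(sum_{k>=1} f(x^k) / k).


With f(x) = x + x^2, the exponent is sum_{k>=1} (x^k + x^(2k)) / k = -ln(1 - x) - ln(1 - x^2). Exponentiating:
PE(x + x^2) = 1 / ((1 - x)(1 - x^2)).
This is the generating function for partitions of n into parts of size 1 or 2. The number of 2's can be any j in 0..60, and the rest are 1's, so
[x^121] = floor(121/2) + 1 = 61.

61


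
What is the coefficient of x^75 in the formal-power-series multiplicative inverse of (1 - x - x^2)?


Let the inverse be f(x) = sum_{k>=0} a_k x^k. From f(x) * (1 - x - x^2) = 1 and matching coefficients:
 x^0: a_0 = 1.
 x^1: a_1 - a_0 = 0, so a_1 = 1.
 x^k (k >= 2): a_k - a_{k-1} - a_{k-2} = 0, i.e. a_k = a_{k-1} + a_{k-2}.
This is the Fibonacci-type recurrence shifted so that a_0 = a_1 = 1.
Iterating: a_0=1, a_1=1, a_2=2, a_3=3, a_4=5, a_5=8, a_6=13, a_7=21, a_8=34, a_9=55, ...
a_75 = 3416454622906707.

3416454622906707


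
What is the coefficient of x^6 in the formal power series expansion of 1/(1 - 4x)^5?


The general identity 1/(1 - c x)^r = sum_{k>=0} c^k C(k + r - 1, r - 1) x^k follows by substituting y = c x into 1/(1 - y)^r = sum_{k>=0} C(k + r - 1, r - 1) y^k.
For c = 4, r = 5, k = 6:
4^6 * C(10, 4) = 4096 * 210 = 860160.

860160


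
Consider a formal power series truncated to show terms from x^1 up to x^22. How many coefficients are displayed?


From x^1 to x^22 inclusive, the count is 22 - 1 + 1 = 22.

22


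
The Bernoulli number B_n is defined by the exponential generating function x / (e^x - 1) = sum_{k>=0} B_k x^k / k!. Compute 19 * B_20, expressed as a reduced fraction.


Bernoulli numbers can also be computed recursively via B_0 = 1 and sum_{j=0}^{m} C(m+1, j) B_j = 0 for m >= 1. Odd-index Bernoulli numbers vanish for k >= 3.
Computing B_20 = -174611/330, so 19 * B_20 = 19 * -174611/330 = -3317609/330.

-3317609/330


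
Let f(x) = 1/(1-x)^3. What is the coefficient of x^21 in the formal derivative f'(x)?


Differentiate: d/dx [ 1/(1-x)^r ] = r / (1-x)^(r+1).
Here r = 3, so f'(x) = 3 / (1-x)^4.
The expansion of 1/(1-x)^(r+1) has coefficient of x^n equal to C(n+r, r).
So the coefficient of x^21 in f'(x) is
3 * C(24, 3) = 3 * 2024 = 6072

6072


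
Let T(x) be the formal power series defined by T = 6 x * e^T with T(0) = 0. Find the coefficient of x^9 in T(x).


Apply the Lagrange inversion formula: if T = 6 x * phi(T) with phi(t) = e^t, then
[x^n] T = 6^n * (1/n) [t^(n-1)] phi(t)^n = 6^n * (1/n) [t^(n-1)] e^(n t) = 6^n * (1/n) * n^(n-1) / (n-1)! = 6^n * n^(n-1) / n!.
When c = 1 this is the Cayley count of rooted labeled trees on n vertices, divided by n!.
For n = 9: 6^9 * 9^8 / 9! = 10077696 * 43046721/362880 = 41841412812/35.

41841412812/35


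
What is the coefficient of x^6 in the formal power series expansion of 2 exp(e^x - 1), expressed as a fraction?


exp(e^x - 1) is the exponential generating function for the Bell numbers Bell_k: exp(e^x - 1) = sum_{k>=0} Bell_k x^k / k!.
So the coefficient of x^6 in 2 exp(e^x - 1) is 2 Bell_6 / 6!.
Computing: Bell_6 = 203 and 6! = 720, giving
2 * 203/720 = 203/360.

203/360


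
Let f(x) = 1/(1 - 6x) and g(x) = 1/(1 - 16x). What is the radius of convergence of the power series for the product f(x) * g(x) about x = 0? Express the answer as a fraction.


The radius of 1/(1 - 6x) is 1/6 (nearest singularity at x = 1/6), and the radius of 1/(1 - 16x) is 1/16.
The product f(x)*g(x) = 1/((1 - 6x)(1 - 16x)) has singularities at both 1/6 and 1/16, so its radius of convergence is the distance to the nearest one:
min(1/6, 1/16) = 1/16.

1/16


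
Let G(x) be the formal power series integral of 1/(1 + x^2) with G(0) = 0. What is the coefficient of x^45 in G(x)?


1/(1 + x^2) = sum_{j>=0} (-1)^j x^(2j). Integrating termwise with G(0) = 0:
G(x) = sum_{j>=0} (-1)^j x^(2j+1) / (2j+1) = arctan(x).
Only odd powers are nonzero. For x^45 write 45 = 2*22 + 1, giving
(-1)^22 / 45 = 1/45 = 1/45.

1/45


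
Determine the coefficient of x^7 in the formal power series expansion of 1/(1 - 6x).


The geometric series identity gives 1/(1 - c x) = sum_{k>=0} c^k x^k, so the coefficient of x^k is c^k.
Here c = 6 and k = 7.
Computing: 6^7 = 279936

279936


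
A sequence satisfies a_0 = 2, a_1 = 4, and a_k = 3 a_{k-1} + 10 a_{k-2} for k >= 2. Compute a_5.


The characteristic equation is t^2 - 3 t - 10 = 0, with roots r_1 = 5 and r_2 = -2 (so c_1 = r_1 + r_2, c_2 = -r_1 r_2 as required).
One can use the closed form a_n = A r_1^n + B r_2^n, but direct iteration is more reliable:
a_0 = 2, a_1 = 4, a_2 = 32, a_3 = 136, a_4 = 728, a_5 = 3544.
So a_5 = 3544.

3544


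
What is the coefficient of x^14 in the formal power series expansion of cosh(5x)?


The Maclaurin series is cosh(t) = sum_{m>=0} t^(2m) / (2m)!, so substituting t = 5x, only even powers of x are nonzero, with coefficient of x^(2m) equal to 5^(2m) / (2m)!.
For x^14 the coefficient is 5^14/14! = 6103515625/87178291200 = 244140625/3487131648.

244140625/3487131648


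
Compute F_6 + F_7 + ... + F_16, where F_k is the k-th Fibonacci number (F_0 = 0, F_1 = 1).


Use the identity sum_{k=0}^{N} F_k = F_{N+2} - 1 (which follows from F_{k+2} - F_{k+1} = F_k). Then
sum_{k=6}^{16} F_k = (F_{18} - 1) - (F_{7} - 1) = F_{18} - F_{7}.
Computing: F_{18} = 2584, F_{7} = 13, so
Sum = 2584 - 13 = 2571.

2571


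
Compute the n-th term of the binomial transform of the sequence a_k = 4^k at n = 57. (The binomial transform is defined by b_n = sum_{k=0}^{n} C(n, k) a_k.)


With a_k = 4^k, b_n = sum_{k=0}^{n} C(n, k) 4^k = (1 + 4)^n by the binomial theorem.
For n = 57: (1 + 4)^57 = 5^57 = 6938893903907228377647697925567626953125.

6938893903907228377647697925567626953125


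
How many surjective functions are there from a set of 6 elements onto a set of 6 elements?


By inclusion-exclusion on which target elements are missed, the number of surjections from an n-set onto a k-set is
surj(n, k) = sum_{j=0}^{k} (-1)^j C(k, j) (k - j)^n.
Equivalently surj(n, k) = k! * S(n, k), where S(n, k) is the Stirling number of the second kind.
For n = 6, k = 6:
S(6, 6) = 1, so
surj = 6! * 1 = 720 * 1 = 720.

720


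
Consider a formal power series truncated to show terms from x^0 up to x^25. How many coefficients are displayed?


From x^0 to x^25 inclusive, the count is 25 - 0 + 1 = 26.

26


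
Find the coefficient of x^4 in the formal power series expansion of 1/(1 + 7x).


Write 1/(1 + c x) = 1/(1 - (-c) x) and apply the geometric-series identity
1/(1 - y) = sum_{k>=0} y^k to get 1/(1 + c x) = sum_{k>=0} (-c)^k x^k.
So the coefficient of x^k is (-c)^k = (-1)^k * c^k.
Here c = 7 and k = 4:
(-7)^4 = 1 * 2401 = 2401

2401


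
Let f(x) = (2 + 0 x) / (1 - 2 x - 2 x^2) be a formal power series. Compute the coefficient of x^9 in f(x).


Write f(x) = sum_{k>=0} a_k x^k. Multiplying both sides by 1 - 2 x - 2 x^2 gives
(1 - 2 x - 2 x^2) sum_{k>=0} a_k x^k = 2 + 0 x.
Matching coefficients:
 x^0: a_0 = 2
 x^1: a_1 - 2 a_0 = 0  =>  a_1 = 2*2 + 0 = 4
 x^k (k >= 2): a_k = 2 a_{k-1} + 2 a_{k-2}.
Iterating: a_2 = 12, a_3 = 32, a_4 = 88, a_5 = 240, a_6 = 656, a_7 = 1792, a_8 = 4896, a_9 = 13376.
So the coefficient of x^9 is 13376.

13376


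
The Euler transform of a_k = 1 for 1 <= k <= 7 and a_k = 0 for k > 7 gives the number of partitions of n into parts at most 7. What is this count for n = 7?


Partitions of 7 into parts at most 7:
Using generating function (1-x)^(-1)(1-x^2)^(-1)...(1-x^7)^(-1),
the coefficient of x^7 = 15

15


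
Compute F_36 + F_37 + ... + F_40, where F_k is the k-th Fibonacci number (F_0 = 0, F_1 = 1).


Use the identity sum_{k=0}^{N} F_k = F_{N+2} - 1 (which follows from F_{k+2} - F_{k+1} = F_k). Then
sum_{k=36}^{40} F_k = (F_{42} - 1) - (F_{37} - 1) = F_{42} - F_{37}.
Computing: F_{42} = 267914296, F_{37} = 24157817, so
Sum = 267914296 - 24157817 = 243756479.

243756479


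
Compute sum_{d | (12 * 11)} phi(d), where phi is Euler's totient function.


First, 12 * 11 = 132. One classical identity is sum_{d | n} phi(d) = n (each k in [1, n] has a unique gcd with n, and among the k's with gcd(k, n) = n/d there are phi(d) of them). So the sum equals 132. We also verify directly:
Divisors of 132: 1, 2, 3, 4, 6, 11, 12, 22, 33, 44, 66, 132.
phi values: 1, 1, 2, 2, 2, 10, 4, 10, 20, 20, 20, 40.
Sum = 132.

132


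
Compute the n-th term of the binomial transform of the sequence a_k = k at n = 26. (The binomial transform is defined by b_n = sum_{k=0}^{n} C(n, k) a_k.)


With a_k = k, b_n = sum_{k=0}^{n} C(n, k) k. Using k * C(n, k) = n * C(n-1, k-1) gives b_n = n * sum_{k>=1} C(n-1, k-1) = n * 2^(n-1).
For n = 26: 26 * 2^25 = 26 * 33554432 = 872415232.

872415232


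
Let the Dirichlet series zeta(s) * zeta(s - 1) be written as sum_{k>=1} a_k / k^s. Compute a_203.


Convolution gives a_k = sum_{d | k} d * 1 = sum_{d | k} d = sigma(k), the sum of positive divisors of k.
For k = 203, the divisors are 1, 7, 29, 203, so
sigma(203) = 1 + 7 + 29 + 203 = 240.

240


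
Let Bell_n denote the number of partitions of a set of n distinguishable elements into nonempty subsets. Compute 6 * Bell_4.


Bell_4 can be computed from the Bell triangle or from Dobinski's identity Bell_n = (1/e) * sum_{k>=0} k^n / k!.
Computing Bell_4 = 15.
Then 6 * 15 = 90.

90


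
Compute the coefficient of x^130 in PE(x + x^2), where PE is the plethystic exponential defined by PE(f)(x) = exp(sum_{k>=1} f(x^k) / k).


With f(x) = x + x^2, the exponent is sum_{k>=1} (x^k + x^(2k)) / k = -ln(1 - x) - ln(1 - x^2). Exponentiating:
PE(x + x^2) = 1 / ((1 - x)(1 - x^2)).
This is the generating function for partitions of n into parts of size 1 or 2. The number of 2's can be any j in 0..65, and the rest are 1's, so
[x^130] = floor(130/2) + 1 = 66.

66


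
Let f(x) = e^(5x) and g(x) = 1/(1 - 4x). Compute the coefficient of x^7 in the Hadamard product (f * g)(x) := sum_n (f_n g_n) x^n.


Expanding: f_k = 5^k/k! (from e^(5x)) and g_k = 4^k (from 1/(1 - 4x)). So the Hadamard coefficient (f * g)_k = 5^k 4^k / k! = (20)^k / k!.
For k = 7: 20^7/7! = 1280000000/5040 = 16000000/63.

16000000/63


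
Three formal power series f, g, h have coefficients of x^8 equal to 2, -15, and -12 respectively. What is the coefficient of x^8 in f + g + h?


Series addition is componentwise:
2 + -15 + -12
= -25

-25


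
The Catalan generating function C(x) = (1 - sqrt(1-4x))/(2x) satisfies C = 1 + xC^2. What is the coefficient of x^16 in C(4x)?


Substituting x -> 4x scales the n-th coefficient by 4^n, so [x^16] C(4x) = 4^16 * C_16.
C_16 = C(2*16, 16)/(17) = 601080390/17 = 35357670.
So 4^16 * 35357670 = 4294967296 * 35357670 = 151860036312760320.

151860036312760320


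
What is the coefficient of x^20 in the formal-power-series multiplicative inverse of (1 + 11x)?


The inverse is 1/(1 + 11x). Apply the geometric identity 1/(1 - y) = sum_{k>=0} y^k with y = -11x:
1/(1 + 11x) = sum_{k>=0} (-11)^k x^k.
So the coefficient of x^20 is (-11)^20 = 672749994932560009201.

672749994932560009201


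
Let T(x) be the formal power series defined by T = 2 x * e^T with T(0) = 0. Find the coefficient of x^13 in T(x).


Apply the Lagrange inversion formula: if T = 2 x * phi(T) with phi(t) = e^t, then
[x^n] T = 2^n * (1/n) [t^(n-1)] phi(t)^n = 2^n * (1/n) [t^(n-1)] e^(n t) = 2^n * (1/n) * n^(n-1) / (n-1)! = 2^n * n^(n-1) / n!.
When c = 1 this is the Cayley count of rooted labeled trees on n vertices, divided by n!.
For n = 13: 2^13 * 13^12 / 13! = 8192 * 23298085122481/6227020800 = 14337283152296/467775.

14337283152296/467775


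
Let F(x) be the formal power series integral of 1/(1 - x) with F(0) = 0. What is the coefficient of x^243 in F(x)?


1/(1 - x) = sum_{k>=0} x^k. Integrating termwise and using F(0) = 0 gives
F(x) = sum_{k>=0} x^(k+1) / (k+1) = sum_{m>=1} x^m / m = -ln(1 - x).
So the coefficient of x^243 is 1/243 = 1/243.

1/243


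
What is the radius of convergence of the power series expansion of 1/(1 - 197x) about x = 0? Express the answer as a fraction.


Expanding 1/(1 - 197x) = sum_{k>=0} 197^k x^k, the series converges when |197x| < 1, i.e., |x| < 1/197.
So the radius of convergence is 1/197 = 1/197.

1/197


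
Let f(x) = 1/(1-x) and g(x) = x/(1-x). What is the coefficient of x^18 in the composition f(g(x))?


First simplify the composition: f(g(x)) = 1/(1 - x/(1-x)) = (1-x)/((1-x) - x) = (1-x)/(1-2x).
Now extract the coefficient. Write (1-x)/(1-2x) = 1/(1-2x) - x/(1-2x).
The coefficient of x^n in 1/(1-2x) is 2^n, and in x/(1-2x) is 2^(n-1) (for n >= 1).
So the coefficient of x^18 is 2^18 - 2^17 = 262144 - 131072 = 131072.

131072


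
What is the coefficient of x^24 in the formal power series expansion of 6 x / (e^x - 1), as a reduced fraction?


The exponential generating function for Bernoulli numbers is
x / (e^x - 1) = sum_{k>=0} B_k x^k / k!.
So the coefficient of x^24 in 6 x / (e^x - 1) is 6 B_24 / 24!.
Computing: B_24 = -236364091/2730, 24! = 620448401733239439360000, giving
6 * -236364091/2730 / 620448401733239439360000 = -236364091/282304022788623944908800000.

-236364091/282304022788623944908800000


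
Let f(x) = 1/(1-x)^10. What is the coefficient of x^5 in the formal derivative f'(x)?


Differentiate: d/dx [ 1/(1-x)^r ] = r / (1-x)^(r+1).
Here r = 10, so f'(x) = 10 / (1-x)^11.
The expansion of 1/(1-x)^(r+1) has coefficient of x^n equal to C(n+r, r).
So the coefficient of x^5 in f'(x) is
10 * C(15, 10) = 10 * 3003 = 30030

30030


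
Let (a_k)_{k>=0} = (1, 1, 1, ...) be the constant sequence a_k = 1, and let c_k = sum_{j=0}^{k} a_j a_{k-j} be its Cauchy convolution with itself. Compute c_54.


Since a_j = 1 for all j >= 0, the convolution sum becomes
c_k = sum_{j=0}^{k} 1 * 1 = 1 * (k + 1).
Equivalently, the generating function of (a_k) is 1/(1 - x) and its square is 1/(1 - x)^2 = sum_{k>=0} 1(k + 1) x^k.
For k = 54: 1 * 55 = 55.

55


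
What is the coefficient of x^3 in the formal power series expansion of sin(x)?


The Maclaurin series is sin(t) = sum_{k>=0} (-1)^k t^(2k+1) / (2k+1)!, so substituting t = x, only odd powers of x are nonzero, with coefficient of x^(2k+1) equal to (-1)^k / (2k+1)!.
Write 3 = 2*1 + 1, giving the coefficient (-1)^1 / 3! = -1/6 = -1/6.

-1/6


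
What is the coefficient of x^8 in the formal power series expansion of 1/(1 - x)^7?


The expansion 1/(1 - x)^r = sum_{k>=0} C(k + r - 1, r - 1) x^k follows from the multiset / negative-binomial theorem (or from repeated differentiation of the geometric series).
For r = 7 and k = 8:
C(14, 6) = 87178291200 / (720 * 40320) = 3003.

3003


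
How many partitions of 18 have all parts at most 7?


Using the generating function (1-x)^(-1)(1-x^2)^(-1)...(1-x^7)^(-1),
the coefficient of x^18 counts these restricted partitions.
Result = 248

248


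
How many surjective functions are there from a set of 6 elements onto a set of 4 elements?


By inclusion-exclusion on which target elements are missed, the number of surjections from an n-set onto a k-set is
surj(n, k) = sum_{j=0}^{k} (-1)^j C(k, j) (k - j)^n.
Equivalently surj(n, k) = k! * S(n, k), where S(n, k) is the Stirling number of the second kind.
For n = 6, k = 4:
S(6, 4) = 65, so
surj = 4! * 65 = 24 * 65 = 1560.

1560


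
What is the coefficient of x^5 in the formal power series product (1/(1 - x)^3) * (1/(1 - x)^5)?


Combine the factors: (1/(1 - x)^3) * (1/(1 - x)^5) = 1/(1 - x)^8.
Then use 1/(1 - x)^r = sum_{k>=0} C(k + r - 1, r - 1) x^k with r = 8 and k = 5:
C(12, 7) = 792.

792


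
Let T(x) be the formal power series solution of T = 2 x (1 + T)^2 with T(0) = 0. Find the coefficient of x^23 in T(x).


Apply the Lagrange inversion formula: if T = 2 x * phi(T) with phi(t) = (1 + t)^2, then [x^n] T = 2^n * (1/n) [t^(n-1)] phi(t)^n = 2^n * (1/n) [t^(n-1)] (1 + t)^(2n) = 2^n * (1/n) C(2n, n-1).
Using the identity C(2n, n-1) = C(2n, n) * n / (n+1), the unscaled factor equals C(2n, n) / (n+1) = C_n, the n-th Catalan number.
For n = 23: C_23 = C(46, 23) / 24 = 8233430727600/24 = 343059613650.
With the 2^23 = 8388608 factor, the coefficient is 8388608 * 343059613650 = 2877792619541299200.

2877792619541299200


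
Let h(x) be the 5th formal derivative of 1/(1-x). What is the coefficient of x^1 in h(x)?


Differentiating 5 times: d^5/dx^5 [1/(1-x)] = 5!/(1-x)^6.
The expansion 1/(1-x)^6 = sum_{k>=0} C(k+5, 5) x^k, so the coefficient of x^n in 5!/(1-x)^6 is 5! * C(n+5, 5).
For n = 1: 120 * C(6, 5) = 120 * 6 = 720

720


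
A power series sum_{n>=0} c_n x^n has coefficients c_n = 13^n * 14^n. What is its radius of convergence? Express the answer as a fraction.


By the root test (Cauchy-Hadamard), the radius is R = 1 / limsup_n |c_n|^(1/n).
Here |c_n|^(1/n) = (13^n * 14^n)^(1/n) = 13 * 14 = 182 for all n.
So R = 1/182 = 1/182.

1/182


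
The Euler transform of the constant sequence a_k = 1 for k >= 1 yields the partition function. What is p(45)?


The Euler transform converts the sequence a_k = 1 into the number of integer partitions.
Using the recurrence or dynamic programming:
p(45) = 89134

89134


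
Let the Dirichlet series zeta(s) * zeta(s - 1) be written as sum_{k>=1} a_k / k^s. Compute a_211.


Convolution gives a_k = sum_{d | k} d * 1 = sum_{d | k} d = sigma(k), the sum of positive divisors of k.
For k = 211, the divisors are 1, 211, so
sigma(211) = 1 + 211 = 212.

212


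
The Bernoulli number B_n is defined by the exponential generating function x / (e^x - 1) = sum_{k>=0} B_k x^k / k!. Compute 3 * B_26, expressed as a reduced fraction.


Bernoulli numbers can also be computed recursively via B_0 = 1 and sum_{j=0}^{m} C(m+1, j) B_j = 0 for m >= 1. Odd-index Bernoulli numbers vanish for k >= 3.
Computing B_26 = 8553103/6, so 3 * B_26 = 3 * 8553103/6 = 8553103/2.

8553103/2


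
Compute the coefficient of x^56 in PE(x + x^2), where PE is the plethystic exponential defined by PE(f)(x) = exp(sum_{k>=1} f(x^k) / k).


With f(x) = x + x^2, the exponent is sum_{k>=1} (x^k + x^(2k)) / k = -ln(1 - x) - ln(1 - x^2). Exponentiating:
PE(x + x^2) = 1 / ((1 - x)(1 - x^2)).
This is the generating function for partitions of n into parts of size 1 or 2. The number of 2's can be any j in 0..28, and the rest are 1's, so
[x^56] = floor(56/2) + 1 = 29.

29


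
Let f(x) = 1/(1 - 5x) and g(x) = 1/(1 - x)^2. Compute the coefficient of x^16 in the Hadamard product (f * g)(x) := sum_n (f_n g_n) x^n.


f has coefficients f_k = 5^k. For g = 1/(1 - x)^2 the coefficient is g_k = C(k + 1, 1) = k + 1. The Hadamard coefficient is (f * g)_k = 5^k * (k + 1).
For k = 16: 5^16 * 17 = 152587890625 * 17 = 2593994140625.

2593994140625


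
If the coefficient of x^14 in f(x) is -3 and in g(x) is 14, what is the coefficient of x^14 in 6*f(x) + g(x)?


Scalar multiplication scales coefficients: 6 * -3 = -18.
Then add the g coefficient: -18 + 14
= -4

-4


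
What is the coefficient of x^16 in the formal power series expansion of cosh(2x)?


The Maclaurin series is cosh(t) = sum_{m>=0} t^(2m) / (2m)!, so substituting t = 2x, only even powers of x are nonzero, with coefficient of x^(2m) equal to 2^(2m) / (2m)!.
For x^16 the coefficient is 2^16/16! = 65536/20922789888000 = 2/638512875.

2/638512875


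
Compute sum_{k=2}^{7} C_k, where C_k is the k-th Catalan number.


C_2 through C_7: 2, 5, 14, 42, 132, 429
Sum = 2 + 5 + 14 + 42 + 132 + 429
= 624

624


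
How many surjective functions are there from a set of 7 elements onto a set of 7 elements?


By inclusion-exclusion on which target elements are missed, the number of surjections from an n-set onto a k-set is
surj(n, k) = sum_{j=0}^{k} (-1)^j C(k, j) (k - j)^n.
Equivalently surj(n, k) = k! * S(n, k), where S(n, k) is the Stirling number of the second kind.
For n = 7, k = 7:
S(7, 7) = 1, so
surj = 7! * 1 = 5040 * 1 = 5040.

5040


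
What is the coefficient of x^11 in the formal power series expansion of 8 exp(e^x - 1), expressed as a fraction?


exp(e^x - 1) is the exponential generating function for the Bell numbers Bell_k: exp(e^x - 1) = sum_{k>=0} Bell_k x^k / k!.
So the coefficient of x^11 in 8 exp(e^x - 1) is 8 Bell_11 / 11!.
Computing: Bell_11 = 678570 and 11! = 39916800, giving
8 * 678570/39916800 = 22619/166320.

22619/166320


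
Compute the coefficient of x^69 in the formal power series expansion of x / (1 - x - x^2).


Let f(x) = sum_{k>=0} a_k x^k. Multiplying f(x) * (1 - x - x^2) = x and matching coefficients gives a_0 = 0, a_1 = 1, and a_k = a_{k-1} + a_{k-2} for k >= 2. These are the Fibonacci numbers F_k.
Iterating from F_0 = 0, F_1 = 1:
F_0=0, F_1=1, F_2=1, F_3=2, F_4=3, F_5=5, F_6=8, F_7=13, F_8=21, F_9=34, ...
F_69 = 117669030460994.

117669030460994


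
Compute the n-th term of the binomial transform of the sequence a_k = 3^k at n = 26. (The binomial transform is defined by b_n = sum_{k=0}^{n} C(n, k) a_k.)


With a_k = 3^k, b_n = sum_{k=0}^{n} C(n, k) 3^k = (1 + 3)^n by the binomial theorem.
For n = 26: (1 + 3)^26 = 4^26 = 4503599627370496.

4503599627370496


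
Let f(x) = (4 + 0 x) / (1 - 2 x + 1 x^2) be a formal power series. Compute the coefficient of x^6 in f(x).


Write f(x) = sum_{k>=0} a_k x^k. Multiplying both sides by 1 - 2 x + 1 x^2 gives
(1 - 2 x + 1 x^2) sum_{k>=0} a_k x^k = 4 + 0 x.
Matching coefficients:
 x^0: a_0 = 4
 x^1: a_1 - 2 a_0 = 0  =>  a_1 = 2*4 + 0 = 8
 x^k (k >= 2): a_k = 2 a_{k-1} - 1 a_{k-2}.
Iterating: a_2 = 12, a_3 = 16, a_4 = 20, a_5 = 24, a_6 = 28.
So the coefficient of x^6 is 28.

28


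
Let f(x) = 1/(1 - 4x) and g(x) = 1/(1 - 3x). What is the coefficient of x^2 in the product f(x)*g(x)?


The coefficient of x^n in f*g is the Cauchy product: sum_{k=0}^{n} a^k * b^(n-k).
With a=4, b=3, n=2:
sum_{k=0}^{2} 4^k * 3^(2-k)
= 37

37


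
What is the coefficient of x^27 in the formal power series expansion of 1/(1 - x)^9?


The negative binomial / multiset identity is
1/(1 - x)^r = sum_{k>=0} C(k + r - 1, r - 1) x^k.
Here r = 9 and k = 27, so the coefficient is
C(27 + 8, 8) = C(35, 8)
= 23535820

23535820


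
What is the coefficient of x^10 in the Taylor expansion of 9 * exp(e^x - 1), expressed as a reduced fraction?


exp(e^x - 1) = sum_{k>=0} Bell_k x^k / k!, where Bell_k is the k-th Bell number.
So the coefficient of x^10 is 9 * Bell_10 / 10!.
Computing: Bell_10 = 115975 and 10! = 3628800, giving
9 * 115975/3628800 = 4639/16128.

4639/16128


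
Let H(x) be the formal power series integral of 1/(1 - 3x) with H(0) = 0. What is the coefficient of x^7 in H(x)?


1/(1 - 3x) = sum_{k>=0} 3^k x^k. Integrating termwise with H(0) = 0:
H(x) = sum_{k>=0} 3^k x^(k+1) / (k+1) = sum_{m>=1} 3^(m-1) x^m / m.
For m = 7: 3^6/7 = 729/7 = 729/7.

729/7


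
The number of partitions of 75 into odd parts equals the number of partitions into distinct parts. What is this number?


Computing partitions of 75 into odd parts (1, 3, 5, ...):
Using the generating function prod_{k>=0} 1/(1-x^(2k+1)),
the count is 48446

48446


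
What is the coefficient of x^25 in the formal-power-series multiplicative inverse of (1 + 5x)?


The inverse is 1/(1 + 5x). Apply the geometric identity 1/(1 - y) = sum_{k>=0} y^k with y = -5x:
1/(1 + 5x) = sum_{k>=0} (-5)^k x^k.
So the coefficient of x^25 is (-5)^25 = -298023223876953125.

-298023223876953125


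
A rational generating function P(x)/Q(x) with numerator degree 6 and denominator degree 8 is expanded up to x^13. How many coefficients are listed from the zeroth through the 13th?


Expanding up to x^13 gives the coefficients for x^0, x^1, ..., x^13.
That is 13 + 1 = 14 coefficients in total.

14


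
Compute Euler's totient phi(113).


phi(n) counts integers in [1, n] coprime to n. Using the multiplicative formula phi(n) = n * prod_{p | n} (1 - 1/p):
113 = 113, so
phi(113) = 113 * (1 - 1/113) = 112.

112


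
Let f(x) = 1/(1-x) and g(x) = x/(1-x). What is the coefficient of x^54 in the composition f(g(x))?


First simplify the composition: f(g(x)) = 1/(1 - x/(1-x)) = (1-x)/((1-x) - x) = (1-x)/(1-2x).
Now extract the coefficient. Write (1-x)/(1-2x) = 1/(1-2x) - x/(1-2x).
The coefficient of x^n in 1/(1-2x) is 2^n, and in x/(1-2x) is 2^(n-1) (for n >= 1).
So the coefficient of x^54 is 2^54 - 2^53 = 18014398509481984 - 9007199254740992 = 9007199254740992.

9007199254740992


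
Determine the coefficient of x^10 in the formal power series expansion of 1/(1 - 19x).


The geometric series identity gives 1/(1 - c x) = sum_{k>=0} c^k x^k, so the coefficient of x^k is c^k.
Here c = 19 and k = 10.
Computing: 19^10 = 6131066257801

6131066257801


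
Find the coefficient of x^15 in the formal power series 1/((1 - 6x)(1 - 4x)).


By partial fractions or Cauchy convolution:
The coefficient equals sum_{k=0}^{15} 6^k * 4^(15-k).
= 1408407470080

1408407470080


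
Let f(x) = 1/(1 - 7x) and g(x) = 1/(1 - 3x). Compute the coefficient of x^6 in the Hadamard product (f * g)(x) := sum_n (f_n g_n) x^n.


f has coefficients f_k = 7^k and g has coefficients g_k = 3^k, so the Hadamard product has coefficient (f*g)_k = 7^k * 3^k = 21^k.
For k = 6: 21^6 = 85766121.

85766121


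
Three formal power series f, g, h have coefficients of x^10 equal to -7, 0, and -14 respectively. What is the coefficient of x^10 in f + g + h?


Series addition is componentwise:
-7 + 0 + -14
= -21

-21


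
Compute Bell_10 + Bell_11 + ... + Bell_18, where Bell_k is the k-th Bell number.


Recall Bell_k counts set partitions of a k-set (with Bell_0 = 1 by convention).
Bell_10 through Bell_18: 115975, 678570, 4213597, 27644437, 190899322, 1382958545, 10480142147, 82864869804, 682076806159
Sum = 115975 + 678570 + 4213597 + 27644437 + 190899322 + 1382958545 + 10480142147 + 82864869804 + 682076806159 = 777028328556.

777028328556


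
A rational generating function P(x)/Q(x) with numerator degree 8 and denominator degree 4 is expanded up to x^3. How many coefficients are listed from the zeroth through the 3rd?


Expanding up to x^3 gives the coefficients for x^0, x^1, ..., x^3.
That is 3 + 1 = 4 coefficients in total.

4


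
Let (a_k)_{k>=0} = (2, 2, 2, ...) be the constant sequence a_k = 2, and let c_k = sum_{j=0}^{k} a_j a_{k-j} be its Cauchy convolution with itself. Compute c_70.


Since a_j = 2 for all j >= 0, the convolution sum becomes
c_k = sum_{j=0}^{k} 2 * 2 = 4 * (k + 1).
Equivalently, the generating function of (a_k) is 2/(1 - x) and its square is 4/(1 - x)^2 = sum_{k>=0} 4(k + 1) x^k.
For k = 70: 4 * 71 = 284.

284
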